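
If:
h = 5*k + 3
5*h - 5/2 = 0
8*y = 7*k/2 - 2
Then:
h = 1/2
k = -1/2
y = -15/32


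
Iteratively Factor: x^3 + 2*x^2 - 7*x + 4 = (x - 1)*(x^2 + 3*x - 4) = (x - 1)^2*(x + 4)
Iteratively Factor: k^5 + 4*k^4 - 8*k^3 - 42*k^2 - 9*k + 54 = (k + 3)*(k^4 + k^3 - 11*k^2 - 9*k + 18) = (k + 3)^2*(k^3 - 2*k^2 - 5*k + 6) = (k - 3)*(k + 3)^2*(k^2 + k - 2) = (k - 3)*(k - 1)*(k + 3)^2*(k + 2)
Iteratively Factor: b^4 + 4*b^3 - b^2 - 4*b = (b + 4)*(b^3 - b) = (b + 1)*(b + 4)*(b^2 - b) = b*(b + 1)*(b + 4)*(b - 1)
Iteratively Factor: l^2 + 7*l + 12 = (l + 3)*(l + 4)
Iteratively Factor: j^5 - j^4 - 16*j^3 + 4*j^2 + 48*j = (j + 2)*(j^4 - 3*j^3 - 10*j^2 + 24*j) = (j + 2)*(j + 3)*(j^3 - 6*j^2 + 8*j) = (j - 4)*(j + 2)*(j + 3)*(j^2 - 2*j) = j*(j - 4)*(j + 2)*(j + 3)*(j - 2)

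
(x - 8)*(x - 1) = x^2 - 9*x + 8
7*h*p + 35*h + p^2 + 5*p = (7*h + p)*(p + 5)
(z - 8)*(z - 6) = z^2 - 14*z + 48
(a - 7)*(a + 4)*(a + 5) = a^3 + 2*a^2 - 43*a - 140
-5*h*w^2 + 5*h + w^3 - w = (-5*h + w)*(w - 1)*(w + 1)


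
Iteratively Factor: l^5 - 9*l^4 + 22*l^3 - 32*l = (l - 4)*(l^4 - 5*l^3 + 2*l^2 + 8*l) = l*(l - 4)*(l^3 - 5*l^2 + 2*l + 8) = l*(l - 4)*(l + 1)*(l^2 - 6*l + 8) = l*(l - 4)^2*(l + 1)*(l - 2)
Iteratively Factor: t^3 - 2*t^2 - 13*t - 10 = (t + 2)*(t^2 - 4*t - 5) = (t - 5)*(t + 2)*(t + 1)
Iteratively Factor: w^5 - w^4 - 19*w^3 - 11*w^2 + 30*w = (w - 1)*(w^4 - 19*w^2 - 30*w) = w*(w - 1)*(w^3 - 19*w - 30) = w*(w - 1)*(w + 3)*(w^2 - 3*w - 10) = w*(w - 1)*(w + 2)*(w + 3)*(w - 5)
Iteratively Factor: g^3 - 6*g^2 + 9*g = (g)*(g^2 - 6*g + 9) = g*(g - 3)*(g - 3)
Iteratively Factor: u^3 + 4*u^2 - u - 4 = (u - 1)*(u^2 + 5*u + 4) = (u - 1)*(u + 1)*(u + 4)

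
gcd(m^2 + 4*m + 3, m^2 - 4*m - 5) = m + 1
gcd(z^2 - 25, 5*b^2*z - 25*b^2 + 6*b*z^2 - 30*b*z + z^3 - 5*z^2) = z - 5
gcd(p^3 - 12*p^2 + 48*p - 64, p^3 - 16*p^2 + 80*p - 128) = p^2 - 8*p + 16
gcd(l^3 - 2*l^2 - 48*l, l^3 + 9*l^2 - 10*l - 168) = l + 6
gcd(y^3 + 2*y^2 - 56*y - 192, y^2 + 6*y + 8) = y + 4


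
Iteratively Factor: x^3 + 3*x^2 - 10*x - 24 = (x + 4)*(x^2 - x - 6) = (x - 3)*(x + 4)*(x + 2)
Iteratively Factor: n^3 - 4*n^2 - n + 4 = (n - 1)*(n^2 - 3*n - 4) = (n - 4)*(n - 1)*(n + 1)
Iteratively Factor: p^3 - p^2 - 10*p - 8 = (p - 4)*(p^2 + 3*p + 2) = (p - 4)*(p + 1)*(p + 2)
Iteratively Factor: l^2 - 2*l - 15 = (l - 5)*(l + 3)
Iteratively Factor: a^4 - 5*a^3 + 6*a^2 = (a - 2)*(a^3 - 3*a^2) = a*(a - 2)*(a^2 - 3*a) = a^2*(a - 2)*(a - 3)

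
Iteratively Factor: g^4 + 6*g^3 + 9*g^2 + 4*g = (g)*(g^3 + 6*g^2 + 9*g + 4) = g*(g + 4)*(g^2 + 2*g + 1) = g*(g + 1)*(g + 4)*(g + 1)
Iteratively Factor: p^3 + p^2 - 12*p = (p)*(p^2 + p - 12) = p*(p + 4)*(p - 3)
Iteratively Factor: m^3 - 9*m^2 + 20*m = (m - 4)*(m^2 - 5*m) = (m - 5)*(m - 4)*(m)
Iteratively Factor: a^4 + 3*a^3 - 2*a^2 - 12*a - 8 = (a + 2)*(a^3 + a^2 - 4*a - 4) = (a + 2)^2*(a^2 - a - 2) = (a - 2)*(a + 2)^2*(a + 1)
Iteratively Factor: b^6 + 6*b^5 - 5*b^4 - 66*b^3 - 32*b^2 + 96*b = (b)*(b^5 + 6*b^4 - 5*b^3 - 66*b^2 - 32*b + 96) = b*(b + 4)*(b^4 + 2*b^3 - 13*b^2 - 14*b + 24) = b*(b + 2)*(b + 4)*(b^3 - 13*b + 12) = b*(b - 3)*(b + 2)*(b + 4)*(b^2 + 3*b - 4) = b*(b - 3)*(b - 1)*(b + 2)*(b + 4)*(b + 4)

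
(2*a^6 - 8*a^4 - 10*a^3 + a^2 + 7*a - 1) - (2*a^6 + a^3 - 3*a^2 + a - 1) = -8*a^4 - 11*a^3 + 4*a^2 + 6*a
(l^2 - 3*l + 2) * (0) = 0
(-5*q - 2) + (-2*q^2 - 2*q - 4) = -2*q^2 - 7*q - 6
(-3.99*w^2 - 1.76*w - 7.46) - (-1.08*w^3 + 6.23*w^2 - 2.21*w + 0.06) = 1.08*w^3 - 10.22*w^2 + 0.45*w - 7.52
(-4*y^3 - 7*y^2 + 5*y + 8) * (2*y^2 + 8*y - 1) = -8*y^5 - 46*y^4 - 42*y^3 + 63*y^2 + 59*y - 8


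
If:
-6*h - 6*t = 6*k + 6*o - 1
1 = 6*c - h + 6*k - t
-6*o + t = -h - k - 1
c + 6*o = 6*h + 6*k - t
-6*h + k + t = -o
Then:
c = 1/42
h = 1/42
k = 6/49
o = 1/6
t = -43/294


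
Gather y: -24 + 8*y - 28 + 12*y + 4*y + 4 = 24*y - 48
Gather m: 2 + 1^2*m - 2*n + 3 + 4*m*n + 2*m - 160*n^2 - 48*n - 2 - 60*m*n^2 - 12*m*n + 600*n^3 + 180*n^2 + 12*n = m*(-60*n^2 - 8*n + 3) + 600*n^3 + 20*n^2 - 38*n + 3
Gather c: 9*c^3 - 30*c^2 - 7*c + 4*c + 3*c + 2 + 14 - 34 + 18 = 9*c^3 - 30*c^2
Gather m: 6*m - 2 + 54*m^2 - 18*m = 54*m^2 - 12*m - 2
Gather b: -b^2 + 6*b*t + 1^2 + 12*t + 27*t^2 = -b^2 + 6*b*t + 27*t^2 + 12*t + 1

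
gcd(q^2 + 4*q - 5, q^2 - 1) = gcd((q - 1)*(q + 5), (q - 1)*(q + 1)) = q - 1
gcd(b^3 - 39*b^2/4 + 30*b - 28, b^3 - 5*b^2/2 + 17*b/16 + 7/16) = b - 7/4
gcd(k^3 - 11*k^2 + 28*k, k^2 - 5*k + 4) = k - 4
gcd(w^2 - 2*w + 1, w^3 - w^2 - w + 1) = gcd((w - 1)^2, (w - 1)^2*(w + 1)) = w^2 - 2*w + 1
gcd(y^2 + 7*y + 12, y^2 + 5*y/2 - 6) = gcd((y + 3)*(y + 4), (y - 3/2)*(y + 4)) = y + 4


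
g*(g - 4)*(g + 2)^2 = g^4 - 12*g^2 - 16*g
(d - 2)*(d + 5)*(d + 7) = d^3 + 10*d^2 + 11*d - 70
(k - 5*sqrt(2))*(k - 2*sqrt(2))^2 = k^3 - 9*sqrt(2)*k^2 + 48*k - 40*sqrt(2)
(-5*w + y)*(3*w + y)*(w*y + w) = -15*w^3*y - 15*w^3 - 2*w^2*y^2 - 2*w^2*y + w*y^3 + w*y^2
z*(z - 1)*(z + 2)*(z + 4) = z^4 + 5*z^3 + 2*z^2 - 8*z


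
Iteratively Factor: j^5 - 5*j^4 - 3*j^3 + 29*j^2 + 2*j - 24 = (j - 4)*(j^4 - j^3 - 7*j^2 + j + 6) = (j - 4)*(j + 1)*(j^3 - 2*j^2 - 5*j + 6) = (j - 4)*(j + 1)*(j + 2)*(j^2 - 4*j + 3) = (j - 4)*(j - 3)*(j + 1)*(j + 2)*(j - 1)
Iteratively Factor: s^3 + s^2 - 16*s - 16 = (s + 1)*(s^2 - 16) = (s - 4)*(s + 1)*(s + 4)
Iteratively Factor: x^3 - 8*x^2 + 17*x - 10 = (x - 5)*(x^2 - 3*x + 2) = (x - 5)*(x - 1)*(x - 2)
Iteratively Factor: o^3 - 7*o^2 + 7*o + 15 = (o - 3)*(o^2 - 4*o - 5) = (o - 3)*(o + 1)*(o - 5)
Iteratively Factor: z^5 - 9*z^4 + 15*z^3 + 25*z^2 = (z - 5)*(z^4 - 4*z^3 - 5*z^2) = z*(z - 5)*(z^3 - 4*z^2 - 5*z) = z*(z - 5)^2*(z^2 + z) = z*(z - 5)^2*(z + 1)*(z)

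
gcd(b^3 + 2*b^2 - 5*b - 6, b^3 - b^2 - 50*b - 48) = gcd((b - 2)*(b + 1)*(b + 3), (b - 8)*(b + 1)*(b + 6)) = b + 1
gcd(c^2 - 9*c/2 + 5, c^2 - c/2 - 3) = c - 2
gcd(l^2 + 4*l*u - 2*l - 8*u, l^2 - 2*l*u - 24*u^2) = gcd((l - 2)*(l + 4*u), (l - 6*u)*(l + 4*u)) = l + 4*u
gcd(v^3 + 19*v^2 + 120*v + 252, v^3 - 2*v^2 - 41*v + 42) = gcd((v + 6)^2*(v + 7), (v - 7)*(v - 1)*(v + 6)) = v + 6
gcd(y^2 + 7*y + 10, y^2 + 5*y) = y + 5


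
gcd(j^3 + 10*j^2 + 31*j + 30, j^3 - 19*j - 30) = j^2 + 5*j + 6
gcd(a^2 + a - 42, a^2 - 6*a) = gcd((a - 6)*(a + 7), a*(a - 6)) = a - 6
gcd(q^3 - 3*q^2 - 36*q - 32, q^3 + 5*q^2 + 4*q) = q^2 + 5*q + 4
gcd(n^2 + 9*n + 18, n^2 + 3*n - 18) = n + 6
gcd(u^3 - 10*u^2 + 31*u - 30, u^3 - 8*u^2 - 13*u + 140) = u - 5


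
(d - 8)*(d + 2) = d^2 - 6*d - 16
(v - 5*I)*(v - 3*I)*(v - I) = v^3 - 9*I*v^2 - 23*v + 15*I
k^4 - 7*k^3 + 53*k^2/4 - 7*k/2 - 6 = (k - 4)*(k - 2)*(k - 3/2)*(k + 1/2)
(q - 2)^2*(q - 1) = q^3 - 5*q^2 + 8*q - 4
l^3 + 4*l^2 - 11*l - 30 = (l - 3)*(l + 2)*(l + 5)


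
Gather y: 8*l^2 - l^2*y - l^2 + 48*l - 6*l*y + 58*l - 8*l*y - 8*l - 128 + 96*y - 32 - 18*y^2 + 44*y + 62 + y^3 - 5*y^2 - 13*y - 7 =7*l^2 + 98*l + y^3 - 23*y^2 + y*(-l^2 - 14*l + 127) - 105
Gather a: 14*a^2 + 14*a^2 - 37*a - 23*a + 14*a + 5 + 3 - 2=28*a^2 - 46*a + 6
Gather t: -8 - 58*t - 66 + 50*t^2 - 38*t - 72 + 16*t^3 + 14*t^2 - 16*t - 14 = 16*t^3 + 64*t^2 - 112*t - 160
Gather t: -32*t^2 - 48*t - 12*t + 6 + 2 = -32*t^2 - 60*t + 8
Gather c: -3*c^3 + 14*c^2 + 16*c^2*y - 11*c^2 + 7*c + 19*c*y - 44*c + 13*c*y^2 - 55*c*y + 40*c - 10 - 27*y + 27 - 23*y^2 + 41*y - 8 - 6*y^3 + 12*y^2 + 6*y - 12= -3*c^3 + c^2*(16*y + 3) + c*(13*y^2 - 36*y + 3) - 6*y^3 - 11*y^2 + 20*y - 3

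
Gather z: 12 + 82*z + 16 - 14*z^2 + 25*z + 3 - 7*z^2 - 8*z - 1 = -21*z^2 + 99*z + 30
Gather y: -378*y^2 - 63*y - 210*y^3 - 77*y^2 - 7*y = -210*y^3 - 455*y^2 - 70*y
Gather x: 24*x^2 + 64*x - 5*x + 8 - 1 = 24*x^2 + 59*x + 7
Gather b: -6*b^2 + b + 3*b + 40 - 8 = -6*b^2 + 4*b + 32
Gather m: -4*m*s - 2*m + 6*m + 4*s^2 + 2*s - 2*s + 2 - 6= m*(4 - 4*s) + 4*s^2 - 4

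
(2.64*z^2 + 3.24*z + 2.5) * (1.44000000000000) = 3.8016*z^2 + 4.6656*z + 3.6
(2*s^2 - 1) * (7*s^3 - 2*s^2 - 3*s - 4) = 14*s^5 - 4*s^4 - 13*s^3 - 6*s^2 + 3*s + 4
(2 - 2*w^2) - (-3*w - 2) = -2*w^2 + 3*w + 4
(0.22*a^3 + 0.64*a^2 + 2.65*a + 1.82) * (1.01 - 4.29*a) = -0.9438*a^4 - 2.5234*a^3 - 10.7221*a^2 - 5.1313*a + 1.8382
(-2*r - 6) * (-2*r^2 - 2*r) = 4*r^3 + 16*r^2 + 12*r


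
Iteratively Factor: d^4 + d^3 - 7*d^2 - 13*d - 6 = (d + 1)*(d^3 - 7*d - 6) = (d + 1)^2*(d^2 - d - 6) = (d + 1)^2*(d + 2)*(d - 3)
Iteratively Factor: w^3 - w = (w - 1)*(w^2 + w) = (w - 1)*(w + 1)*(w)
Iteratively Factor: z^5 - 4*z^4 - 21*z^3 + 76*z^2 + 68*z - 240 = (z + 2)*(z^4 - 6*z^3 - 9*z^2 + 94*z - 120) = (z - 2)*(z + 2)*(z^3 - 4*z^2 - 17*z + 60) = (z - 2)*(z + 2)*(z + 4)*(z^2 - 8*z + 15) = (z - 3)*(z - 2)*(z + 2)*(z + 4)*(z - 5)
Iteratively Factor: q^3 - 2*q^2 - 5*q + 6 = (q - 1)*(q^2 - q - 6) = (q - 1)*(q + 2)*(q - 3)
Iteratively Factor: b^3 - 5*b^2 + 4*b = (b - 1)*(b^2 - 4*b) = (b - 4)*(b - 1)*(b)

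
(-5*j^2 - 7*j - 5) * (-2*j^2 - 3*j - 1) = 10*j^4 + 29*j^3 + 36*j^2 + 22*j + 5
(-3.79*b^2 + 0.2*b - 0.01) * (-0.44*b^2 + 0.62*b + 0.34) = 1.6676*b^4 - 2.4378*b^3 - 1.1602*b^2 + 0.0618*b - 0.0034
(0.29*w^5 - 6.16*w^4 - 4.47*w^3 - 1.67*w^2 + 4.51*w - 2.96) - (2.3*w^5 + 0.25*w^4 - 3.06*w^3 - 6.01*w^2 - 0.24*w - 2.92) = -2.01*w^5 - 6.41*w^4 - 1.41*w^3 + 4.34*w^2 + 4.75*w - 0.04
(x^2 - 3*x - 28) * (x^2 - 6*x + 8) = x^4 - 9*x^3 - 2*x^2 + 144*x - 224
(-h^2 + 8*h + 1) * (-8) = 8*h^2 - 64*h - 8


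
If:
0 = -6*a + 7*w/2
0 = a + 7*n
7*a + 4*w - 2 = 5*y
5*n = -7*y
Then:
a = 49/327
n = -7/327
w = 28/109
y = 5/327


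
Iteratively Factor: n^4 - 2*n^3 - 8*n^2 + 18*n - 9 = (n + 3)*(n^3 - 5*n^2 + 7*n - 3) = (n - 1)*(n + 3)*(n^2 - 4*n + 3) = (n - 3)*(n - 1)*(n + 3)*(n - 1)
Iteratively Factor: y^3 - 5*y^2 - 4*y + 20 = (y - 2)*(y^2 - 3*y - 10) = (y - 5)*(y - 2)*(y + 2)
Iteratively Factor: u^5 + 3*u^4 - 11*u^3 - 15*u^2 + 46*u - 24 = (u - 2)*(u^4 + 5*u^3 - u^2 - 17*u + 12) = (u - 2)*(u - 1)*(u^3 + 6*u^2 + 5*u - 12) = (u - 2)*(u - 1)*(u + 4)*(u^2 + 2*u - 3) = (u - 2)*(u - 1)^2*(u + 4)*(u + 3)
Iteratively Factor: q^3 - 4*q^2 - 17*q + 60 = (q - 5)*(q^2 + q - 12) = (q - 5)*(q - 3)*(q + 4)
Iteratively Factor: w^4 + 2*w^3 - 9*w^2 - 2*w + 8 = (w + 1)*(w^3 + w^2 - 10*w + 8) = (w + 1)*(w + 4)*(w^2 - 3*w + 2) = (w - 1)*(w + 1)*(w + 4)*(w - 2)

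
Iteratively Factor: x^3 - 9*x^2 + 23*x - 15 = (x - 1)*(x^2 - 8*x + 15) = (x - 5)*(x - 1)*(x - 3)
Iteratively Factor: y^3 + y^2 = (y + 1)*(y^2) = y*(y + 1)*(y)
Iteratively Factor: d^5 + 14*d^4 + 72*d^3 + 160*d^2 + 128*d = (d + 4)*(d^4 + 10*d^3 + 32*d^2 + 32*d) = (d + 4)^2*(d^3 + 6*d^2 + 8*d) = d*(d + 4)^2*(d^2 + 6*d + 8) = d*(d + 2)*(d + 4)^2*(d + 4)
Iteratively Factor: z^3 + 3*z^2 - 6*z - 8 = (z + 1)*(z^2 + 2*z - 8) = (z + 1)*(z + 4)*(z - 2)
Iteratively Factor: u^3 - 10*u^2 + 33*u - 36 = (u - 4)*(u^2 - 6*u + 9) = (u - 4)*(u - 3)*(u - 3)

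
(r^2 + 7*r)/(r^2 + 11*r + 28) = r/(r + 4)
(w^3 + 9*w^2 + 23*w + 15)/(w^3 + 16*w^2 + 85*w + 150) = (w^2 + 4*w + 3)/(w^2 + 11*w + 30)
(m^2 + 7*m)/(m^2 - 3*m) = (m + 7)/(m - 3)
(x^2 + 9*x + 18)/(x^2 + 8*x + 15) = (x + 6)/(x + 5)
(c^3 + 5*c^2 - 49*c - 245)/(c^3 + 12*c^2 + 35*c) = (c - 7)/c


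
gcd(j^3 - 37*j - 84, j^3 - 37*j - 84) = j^3 - 37*j - 84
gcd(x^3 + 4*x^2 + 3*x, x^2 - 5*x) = x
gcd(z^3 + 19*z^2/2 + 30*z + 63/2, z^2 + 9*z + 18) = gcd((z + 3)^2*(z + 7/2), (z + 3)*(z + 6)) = z + 3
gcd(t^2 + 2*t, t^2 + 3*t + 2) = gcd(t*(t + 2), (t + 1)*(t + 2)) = t + 2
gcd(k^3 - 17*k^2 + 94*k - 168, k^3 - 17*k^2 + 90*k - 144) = k - 6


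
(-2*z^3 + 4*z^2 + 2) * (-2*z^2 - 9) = 4*z^5 - 8*z^4 + 18*z^3 - 40*z^2 - 18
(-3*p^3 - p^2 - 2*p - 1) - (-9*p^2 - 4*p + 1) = -3*p^3 + 8*p^2 + 2*p - 2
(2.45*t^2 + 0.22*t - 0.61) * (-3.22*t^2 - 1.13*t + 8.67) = -7.889*t^4 - 3.4769*t^3 + 22.9571*t^2 + 2.5967*t - 5.2887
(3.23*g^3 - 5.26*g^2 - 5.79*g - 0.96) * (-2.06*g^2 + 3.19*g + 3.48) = -6.6538*g^5 + 21.1393*g^4 + 6.3884*g^3 - 34.7973*g^2 - 23.2116*g - 3.3408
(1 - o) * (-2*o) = 2*o^2 - 2*o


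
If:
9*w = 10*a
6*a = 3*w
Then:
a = 0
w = 0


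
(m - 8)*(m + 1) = m^2 - 7*m - 8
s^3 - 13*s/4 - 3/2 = (s - 2)*(s + 1/2)*(s + 3/2)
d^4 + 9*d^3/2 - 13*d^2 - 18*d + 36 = (d - 2)*(d - 3/2)*(d + 2)*(d + 6)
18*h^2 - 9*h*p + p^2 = (-6*h + p)*(-3*h + p)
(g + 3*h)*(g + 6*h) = g^2 + 9*g*h + 18*h^2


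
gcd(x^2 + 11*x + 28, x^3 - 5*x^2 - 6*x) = 1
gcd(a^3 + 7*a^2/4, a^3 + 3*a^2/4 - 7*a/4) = a^2 + 7*a/4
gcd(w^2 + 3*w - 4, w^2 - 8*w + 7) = w - 1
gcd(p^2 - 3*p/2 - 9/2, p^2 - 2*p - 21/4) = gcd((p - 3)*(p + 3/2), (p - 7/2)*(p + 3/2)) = p + 3/2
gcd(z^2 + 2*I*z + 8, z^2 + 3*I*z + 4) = z + 4*I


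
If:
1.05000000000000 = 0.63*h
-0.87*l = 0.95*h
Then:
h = 1.67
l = -1.82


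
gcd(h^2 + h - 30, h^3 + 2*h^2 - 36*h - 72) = h + 6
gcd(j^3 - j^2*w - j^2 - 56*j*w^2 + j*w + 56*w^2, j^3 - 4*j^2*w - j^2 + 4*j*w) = j - 1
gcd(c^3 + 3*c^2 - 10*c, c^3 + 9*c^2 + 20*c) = c^2 + 5*c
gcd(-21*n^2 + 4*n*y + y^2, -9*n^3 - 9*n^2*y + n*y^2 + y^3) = -3*n + y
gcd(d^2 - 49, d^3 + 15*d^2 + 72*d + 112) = d + 7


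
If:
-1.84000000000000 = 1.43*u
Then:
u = -1.29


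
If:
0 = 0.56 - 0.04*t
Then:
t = 14.00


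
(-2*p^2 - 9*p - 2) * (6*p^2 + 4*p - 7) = -12*p^4 - 62*p^3 - 34*p^2 + 55*p + 14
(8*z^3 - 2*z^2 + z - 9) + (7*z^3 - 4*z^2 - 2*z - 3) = 15*z^3 - 6*z^2 - z - 12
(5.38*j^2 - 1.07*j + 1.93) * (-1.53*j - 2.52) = -8.2314*j^3 - 11.9205*j^2 - 0.2565*j - 4.8636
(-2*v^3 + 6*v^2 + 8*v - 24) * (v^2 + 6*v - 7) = -2*v^5 - 6*v^4 + 58*v^3 - 18*v^2 - 200*v + 168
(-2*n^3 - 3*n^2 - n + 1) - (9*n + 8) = -2*n^3 - 3*n^2 - 10*n - 7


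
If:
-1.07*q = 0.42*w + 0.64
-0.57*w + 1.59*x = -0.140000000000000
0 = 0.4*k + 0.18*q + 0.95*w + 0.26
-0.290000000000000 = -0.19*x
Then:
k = -10.28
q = -2.37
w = 4.50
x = 1.53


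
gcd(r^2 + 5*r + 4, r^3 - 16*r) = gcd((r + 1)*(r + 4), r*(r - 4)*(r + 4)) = r + 4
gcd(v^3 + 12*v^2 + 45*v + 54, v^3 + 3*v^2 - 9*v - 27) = v^2 + 6*v + 9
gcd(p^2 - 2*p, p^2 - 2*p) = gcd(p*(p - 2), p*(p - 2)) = p^2 - 2*p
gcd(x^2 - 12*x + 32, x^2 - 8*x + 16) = x - 4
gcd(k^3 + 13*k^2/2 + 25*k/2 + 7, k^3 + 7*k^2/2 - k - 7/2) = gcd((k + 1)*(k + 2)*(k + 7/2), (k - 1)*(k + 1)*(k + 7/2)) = k^2 + 9*k/2 + 7/2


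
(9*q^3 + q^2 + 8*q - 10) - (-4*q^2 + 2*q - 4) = 9*q^3 + 5*q^2 + 6*q - 6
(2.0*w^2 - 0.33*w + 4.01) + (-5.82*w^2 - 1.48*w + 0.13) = -3.82*w^2 - 1.81*w + 4.14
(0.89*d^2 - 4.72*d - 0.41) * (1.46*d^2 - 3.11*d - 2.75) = 1.2994*d^4 - 9.6591*d^3 + 11.6331*d^2 + 14.2551*d + 1.1275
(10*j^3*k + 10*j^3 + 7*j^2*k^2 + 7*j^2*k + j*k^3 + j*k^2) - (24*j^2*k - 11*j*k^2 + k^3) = 10*j^3*k + 10*j^3 + 7*j^2*k^2 - 17*j^2*k + j*k^3 + 12*j*k^2 - k^3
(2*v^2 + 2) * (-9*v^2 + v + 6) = -18*v^4 + 2*v^3 - 6*v^2 + 2*v + 12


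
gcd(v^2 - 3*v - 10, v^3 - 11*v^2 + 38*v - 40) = v - 5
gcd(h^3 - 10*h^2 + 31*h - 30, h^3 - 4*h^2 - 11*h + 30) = h^2 - 7*h + 10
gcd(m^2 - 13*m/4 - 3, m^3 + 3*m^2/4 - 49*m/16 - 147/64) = m + 3/4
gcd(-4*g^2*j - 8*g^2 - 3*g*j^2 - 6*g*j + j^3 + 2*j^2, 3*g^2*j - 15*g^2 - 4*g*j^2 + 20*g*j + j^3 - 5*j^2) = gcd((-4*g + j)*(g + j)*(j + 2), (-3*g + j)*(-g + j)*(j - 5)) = 1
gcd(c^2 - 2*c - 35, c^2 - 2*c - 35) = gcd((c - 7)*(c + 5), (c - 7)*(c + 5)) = c^2 - 2*c - 35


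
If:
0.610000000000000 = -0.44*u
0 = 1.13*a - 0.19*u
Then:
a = -0.23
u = -1.39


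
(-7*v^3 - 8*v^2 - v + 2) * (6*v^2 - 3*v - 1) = -42*v^5 - 27*v^4 + 25*v^3 + 23*v^2 - 5*v - 2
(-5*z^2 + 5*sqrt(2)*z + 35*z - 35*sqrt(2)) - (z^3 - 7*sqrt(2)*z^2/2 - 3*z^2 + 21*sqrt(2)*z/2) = -z^3 - 2*z^2 + 7*sqrt(2)*z^2/2 - 11*sqrt(2)*z/2 + 35*z - 35*sqrt(2)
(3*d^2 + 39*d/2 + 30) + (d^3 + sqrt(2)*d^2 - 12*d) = d^3 + sqrt(2)*d^2 + 3*d^2 + 15*d/2 + 30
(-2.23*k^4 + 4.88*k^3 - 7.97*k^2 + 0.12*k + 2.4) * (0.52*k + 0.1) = -1.1596*k^5 + 2.3146*k^4 - 3.6564*k^3 - 0.7346*k^2 + 1.26*k + 0.24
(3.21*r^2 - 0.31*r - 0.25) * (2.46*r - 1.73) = 7.8966*r^3 - 6.3159*r^2 - 0.0787*r + 0.4325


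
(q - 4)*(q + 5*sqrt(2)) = q^2 - 4*q + 5*sqrt(2)*q - 20*sqrt(2)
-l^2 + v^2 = (-l + v)*(l + v)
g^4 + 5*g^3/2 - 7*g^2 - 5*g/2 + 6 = (g - 3/2)*(g - 1)*(g + 1)*(g + 4)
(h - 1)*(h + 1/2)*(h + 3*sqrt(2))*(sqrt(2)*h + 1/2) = sqrt(2)*h^4 - sqrt(2)*h^3/2 + 13*h^3/2 - 13*h^2/4 + sqrt(2)*h^2 - 13*h/4 - 3*sqrt(2)*h/4 - 3*sqrt(2)/4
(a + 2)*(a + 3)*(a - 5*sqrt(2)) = a^3 - 5*sqrt(2)*a^2 + 5*a^2 - 25*sqrt(2)*a + 6*a - 30*sqrt(2)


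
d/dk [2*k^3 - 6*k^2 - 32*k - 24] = 6*k^2 - 12*k - 32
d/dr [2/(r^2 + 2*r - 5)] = 4*(-r - 1)/(r^2 + 2*r - 5)^2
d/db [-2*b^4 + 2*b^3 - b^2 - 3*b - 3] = -8*b^3 + 6*b^2 - 2*b - 3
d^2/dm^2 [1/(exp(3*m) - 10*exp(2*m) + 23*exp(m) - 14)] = ((-9*exp(2*m) + 40*exp(m) - 23)*(exp(3*m) - 10*exp(2*m) + 23*exp(m) - 14) + 2*(3*exp(2*m) - 20*exp(m) + 23)^2*exp(m))*exp(m)/(exp(3*m) - 10*exp(2*m) + 23*exp(m) - 14)^3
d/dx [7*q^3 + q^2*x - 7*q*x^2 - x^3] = q^2 - 14*q*x - 3*x^2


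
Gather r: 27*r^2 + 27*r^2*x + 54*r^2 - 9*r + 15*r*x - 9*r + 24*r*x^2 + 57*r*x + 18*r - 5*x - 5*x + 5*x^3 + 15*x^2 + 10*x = r^2*(27*x + 81) + r*(24*x^2 + 72*x) + 5*x^3 + 15*x^2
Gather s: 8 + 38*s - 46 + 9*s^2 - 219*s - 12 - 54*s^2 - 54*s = -45*s^2 - 235*s - 50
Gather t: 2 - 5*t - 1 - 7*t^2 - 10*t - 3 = -7*t^2 - 15*t - 2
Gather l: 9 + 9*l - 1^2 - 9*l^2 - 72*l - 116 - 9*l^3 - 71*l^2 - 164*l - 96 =-9*l^3 - 80*l^2 - 227*l - 204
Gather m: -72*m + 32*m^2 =32*m^2 - 72*m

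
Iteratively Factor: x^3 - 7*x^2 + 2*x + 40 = (x - 5)*(x^2 - 2*x - 8) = (x - 5)*(x - 4)*(x + 2)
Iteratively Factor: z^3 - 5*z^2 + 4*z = (z)*(z^2 - 5*z + 4) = z*(z - 4)*(z - 1)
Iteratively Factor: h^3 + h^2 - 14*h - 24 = (h + 2)*(h^2 - h - 12) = (h + 2)*(h + 3)*(h - 4)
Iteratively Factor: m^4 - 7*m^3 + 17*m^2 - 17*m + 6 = (m - 1)*(m^3 - 6*m^2 + 11*m - 6) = (m - 3)*(m - 1)*(m^2 - 3*m + 2) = (m - 3)*(m - 1)^2*(m - 2)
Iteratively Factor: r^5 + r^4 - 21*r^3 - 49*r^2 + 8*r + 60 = (r + 3)*(r^4 - 2*r^3 - 15*r^2 - 4*r + 20) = (r + 2)*(r + 3)*(r^3 - 4*r^2 - 7*r + 10) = (r - 1)*(r + 2)*(r + 3)*(r^2 - 3*r - 10) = (r - 5)*(r - 1)*(r + 2)*(r + 3)*(r + 2)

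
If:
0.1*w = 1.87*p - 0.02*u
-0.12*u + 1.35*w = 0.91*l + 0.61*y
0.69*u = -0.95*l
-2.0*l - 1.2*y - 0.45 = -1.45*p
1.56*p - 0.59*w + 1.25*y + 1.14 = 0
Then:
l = 0.37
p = -0.02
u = -0.50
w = -0.25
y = -1.01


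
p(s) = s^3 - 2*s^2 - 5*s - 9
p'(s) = 3*s^2 - 4*s - 5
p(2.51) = -18.34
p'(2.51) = 3.86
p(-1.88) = -13.31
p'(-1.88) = 13.12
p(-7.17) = -444.57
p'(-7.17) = 177.91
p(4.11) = 6.09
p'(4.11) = 29.24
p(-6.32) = -309.72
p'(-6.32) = 140.11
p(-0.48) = -7.17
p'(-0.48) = -2.39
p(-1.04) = -7.09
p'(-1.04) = 2.40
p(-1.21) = -7.65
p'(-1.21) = 4.23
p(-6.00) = -267.00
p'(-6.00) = 127.00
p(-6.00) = -267.00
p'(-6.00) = 127.00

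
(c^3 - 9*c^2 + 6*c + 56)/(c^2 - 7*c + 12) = (c^2 - 5*c - 14)/(c - 3)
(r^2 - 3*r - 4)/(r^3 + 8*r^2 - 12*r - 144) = (r + 1)/(r^2 + 12*r + 36)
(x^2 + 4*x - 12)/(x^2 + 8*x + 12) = (x - 2)/(x + 2)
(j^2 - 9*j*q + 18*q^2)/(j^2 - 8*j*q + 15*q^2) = (-j + 6*q)/(-j + 5*q)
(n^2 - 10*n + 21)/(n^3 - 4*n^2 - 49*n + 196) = (n - 3)/(n^2 + 3*n - 28)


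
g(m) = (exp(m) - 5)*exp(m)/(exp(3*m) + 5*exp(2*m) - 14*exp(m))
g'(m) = (exp(m) - 5)*(-3*exp(3*m) - 10*exp(2*m) + 14*exp(m))*exp(m)/(exp(3*m) + 5*exp(2*m) - 14*exp(m))^2 + (exp(m) - 5)*exp(m)/(exp(3*m) + 5*exp(2*m) - 14*exp(m)) + exp(2*m)/(exp(3*m) + 5*exp(2*m) - 14*exp(m))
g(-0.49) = 0.42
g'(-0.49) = 0.09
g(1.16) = -0.15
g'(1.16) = 0.71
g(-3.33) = 0.36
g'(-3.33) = 0.00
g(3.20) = 0.03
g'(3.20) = -0.02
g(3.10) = 0.03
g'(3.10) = -0.02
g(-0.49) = 0.42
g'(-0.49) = 0.09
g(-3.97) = 0.36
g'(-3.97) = 0.00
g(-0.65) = 0.40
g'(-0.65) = 0.07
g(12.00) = 0.00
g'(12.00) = 0.00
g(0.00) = 0.50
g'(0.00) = 0.31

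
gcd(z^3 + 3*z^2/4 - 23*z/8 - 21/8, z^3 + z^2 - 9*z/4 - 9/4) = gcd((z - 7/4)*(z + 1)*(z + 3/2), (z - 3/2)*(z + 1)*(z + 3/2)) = z^2 + 5*z/2 + 3/2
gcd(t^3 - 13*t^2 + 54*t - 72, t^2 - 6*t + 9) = t - 3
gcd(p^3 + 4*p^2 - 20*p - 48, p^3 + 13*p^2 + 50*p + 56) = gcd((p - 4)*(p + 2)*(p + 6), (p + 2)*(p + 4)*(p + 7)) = p + 2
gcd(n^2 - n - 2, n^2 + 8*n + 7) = n + 1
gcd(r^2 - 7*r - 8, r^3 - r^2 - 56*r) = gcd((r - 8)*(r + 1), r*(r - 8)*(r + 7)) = r - 8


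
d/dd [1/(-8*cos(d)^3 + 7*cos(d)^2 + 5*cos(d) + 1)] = (-24*cos(d)^2 + 14*cos(d) + 5)*sin(d)/(-8*cos(d)^3 + 7*cos(d)^2 + 5*cos(d) + 1)^2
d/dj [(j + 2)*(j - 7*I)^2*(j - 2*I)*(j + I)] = 5*j^4 + j^3*(8 - 60*I) + j^2*(-183 - 90*I) + j*(-244 + 42*I) - 98 + 42*I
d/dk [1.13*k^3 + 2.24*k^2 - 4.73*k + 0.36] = 3.39*k^2 + 4.48*k - 4.73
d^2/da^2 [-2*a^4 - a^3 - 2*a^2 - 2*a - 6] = -24*a^2 - 6*a - 4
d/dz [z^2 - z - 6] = 2*z - 1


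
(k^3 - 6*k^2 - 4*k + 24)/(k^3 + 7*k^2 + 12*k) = (k^3 - 6*k^2 - 4*k + 24)/(k*(k^2 + 7*k + 12))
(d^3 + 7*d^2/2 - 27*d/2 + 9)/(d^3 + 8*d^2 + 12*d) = (2*d^2 - 5*d + 3)/(2*d*(d + 2))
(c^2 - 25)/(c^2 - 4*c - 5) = (c + 5)/(c + 1)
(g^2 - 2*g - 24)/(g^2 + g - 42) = (g + 4)/(g + 7)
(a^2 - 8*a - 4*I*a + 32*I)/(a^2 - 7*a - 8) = (a - 4*I)/(a + 1)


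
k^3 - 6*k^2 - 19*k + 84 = (k - 7)*(k - 3)*(k + 4)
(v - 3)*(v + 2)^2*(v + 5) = v^4 + 6*v^3 - 3*v^2 - 52*v - 60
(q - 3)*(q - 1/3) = q^2 - 10*q/3 + 1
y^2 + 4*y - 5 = (y - 1)*(y + 5)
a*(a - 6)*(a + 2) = a^3 - 4*a^2 - 12*a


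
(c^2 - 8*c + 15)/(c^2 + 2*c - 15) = (c - 5)/(c + 5)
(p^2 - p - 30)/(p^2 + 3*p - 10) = (p - 6)/(p - 2)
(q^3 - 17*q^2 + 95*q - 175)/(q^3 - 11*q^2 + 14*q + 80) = (q^2 - 12*q + 35)/(q^2 - 6*q - 16)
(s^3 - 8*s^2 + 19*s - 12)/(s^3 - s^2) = 1 - 7/s + 12/s^2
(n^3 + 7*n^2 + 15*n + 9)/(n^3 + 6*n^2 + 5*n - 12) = (n^2 + 4*n + 3)/(n^2 + 3*n - 4)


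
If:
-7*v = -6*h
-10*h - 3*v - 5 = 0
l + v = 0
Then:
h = -35/88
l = 15/44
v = -15/44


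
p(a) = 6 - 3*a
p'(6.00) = -3.00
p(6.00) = -12.00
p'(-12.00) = -3.00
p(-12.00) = 42.00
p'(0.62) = -3.00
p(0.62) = 4.14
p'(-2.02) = -3.00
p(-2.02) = 12.06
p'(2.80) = -3.00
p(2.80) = -2.40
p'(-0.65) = -3.00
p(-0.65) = 7.95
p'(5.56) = -3.00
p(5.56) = -10.68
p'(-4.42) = -3.00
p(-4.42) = 19.26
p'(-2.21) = -3.00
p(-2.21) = 12.63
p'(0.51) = -3.00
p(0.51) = 4.47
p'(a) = -3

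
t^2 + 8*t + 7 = (t + 1)*(t + 7)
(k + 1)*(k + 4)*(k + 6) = k^3 + 11*k^2 + 34*k + 24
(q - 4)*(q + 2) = q^2 - 2*q - 8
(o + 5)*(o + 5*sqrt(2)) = o^2 + 5*o + 5*sqrt(2)*o + 25*sqrt(2)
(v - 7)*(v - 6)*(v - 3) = v^3 - 16*v^2 + 81*v - 126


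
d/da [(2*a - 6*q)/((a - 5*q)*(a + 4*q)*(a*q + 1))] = 2*(-q*(a - 5*q)*(a - 3*q)*(a + 4*q) + (-a + 3*q)*(a - 5*q)*(a*q + 1) + (-a + 3*q)*(a + 4*q)*(a*q + 1) + (a - 5*q)*(a + 4*q)*(a*q + 1))/((a - 5*q)^2*(a + 4*q)^2*(a*q + 1)^2)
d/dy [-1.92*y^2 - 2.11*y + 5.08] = -3.84*y - 2.11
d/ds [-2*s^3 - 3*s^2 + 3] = 6*s*(-s - 1)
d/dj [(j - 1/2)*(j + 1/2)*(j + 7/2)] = 3*j^2 + 7*j - 1/4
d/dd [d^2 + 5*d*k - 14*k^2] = 2*d + 5*k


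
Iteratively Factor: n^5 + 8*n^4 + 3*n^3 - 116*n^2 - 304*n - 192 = (n + 1)*(n^4 + 7*n^3 - 4*n^2 - 112*n - 192) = (n + 1)*(n + 4)*(n^3 + 3*n^2 - 16*n - 48) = (n + 1)*(n + 4)^2*(n^2 - n - 12) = (n - 4)*(n + 1)*(n + 4)^2*(n + 3)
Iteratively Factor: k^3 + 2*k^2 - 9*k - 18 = (k + 2)*(k^2 - 9) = (k + 2)*(k + 3)*(k - 3)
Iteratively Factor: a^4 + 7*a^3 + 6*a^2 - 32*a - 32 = (a + 1)*(a^3 + 6*a^2 - 32) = (a + 1)*(a + 4)*(a^2 + 2*a - 8) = (a + 1)*(a + 4)^2*(a - 2)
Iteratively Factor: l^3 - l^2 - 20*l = (l + 4)*(l^2 - 5*l) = (l - 5)*(l + 4)*(l)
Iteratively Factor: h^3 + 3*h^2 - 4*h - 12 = (h + 2)*(h^2 + h - 6) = (h + 2)*(h + 3)*(h - 2)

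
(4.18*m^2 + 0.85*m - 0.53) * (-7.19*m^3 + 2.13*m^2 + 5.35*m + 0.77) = -30.0542*m^5 + 2.7919*m^4 + 27.9842*m^3 + 6.6372*m^2 - 2.181*m - 0.4081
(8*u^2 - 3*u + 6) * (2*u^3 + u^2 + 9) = 16*u^5 + 2*u^4 + 9*u^3 + 78*u^2 - 27*u + 54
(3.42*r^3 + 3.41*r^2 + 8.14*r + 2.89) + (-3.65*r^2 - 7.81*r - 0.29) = 3.42*r^3 - 0.24*r^2 + 0.330000000000001*r + 2.6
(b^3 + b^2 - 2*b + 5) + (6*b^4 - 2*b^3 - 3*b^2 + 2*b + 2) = 6*b^4 - b^3 - 2*b^2 + 7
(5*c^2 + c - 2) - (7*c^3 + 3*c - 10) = -7*c^3 + 5*c^2 - 2*c + 8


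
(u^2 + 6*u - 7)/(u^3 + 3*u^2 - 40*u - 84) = (u - 1)/(u^2 - 4*u - 12)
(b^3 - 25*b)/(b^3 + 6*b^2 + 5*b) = (b - 5)/(b + 1)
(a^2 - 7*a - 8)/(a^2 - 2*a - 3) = (a - 8)/(a - 3)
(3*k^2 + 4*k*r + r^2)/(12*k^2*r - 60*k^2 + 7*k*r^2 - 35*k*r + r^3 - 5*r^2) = (k + r)/(4*k*r - 20*k + r^2 - 5*r)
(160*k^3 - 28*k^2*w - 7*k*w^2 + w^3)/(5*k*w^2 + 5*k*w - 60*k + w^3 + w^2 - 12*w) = (32*k^2 - 12*k*w + w^2)/(w^2 + w - 12)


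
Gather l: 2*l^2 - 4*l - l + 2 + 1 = 2*l^2 - 5*l + 3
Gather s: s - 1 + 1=s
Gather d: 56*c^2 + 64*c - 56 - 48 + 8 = 56*c^2 + 64*c - 96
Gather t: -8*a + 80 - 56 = 24 - 8*a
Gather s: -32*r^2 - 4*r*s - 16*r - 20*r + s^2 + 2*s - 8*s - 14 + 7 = -32*r^2 - 36*r + s^2 + s*(-4*r - 6) - 7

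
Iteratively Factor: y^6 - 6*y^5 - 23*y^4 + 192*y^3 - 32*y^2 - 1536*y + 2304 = (y + 4)*(y^5 - 10*y^4 + 17*y^3 + 124*y^2 - 528*y + 576) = (y - 3)*(y + 4)*(y^4 - 7*y^3 - 4*y^2 + 112*y - 192) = (y - 4)*(y - 3)*(y + 4)*(y^3 - 3*y^2 - 16*y + 48) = (y - 4)^2*(y - 3)*(y + 4)*(y^2 + y - 12) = (y - 4)^2*(y - 3)^2*(y + 4)*(y + 4)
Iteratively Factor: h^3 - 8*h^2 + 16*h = (h - 4)*(h^2 - 4*h) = h*(h - 4)*(h - 4)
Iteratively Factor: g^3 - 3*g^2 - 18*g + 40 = (g - 2)*(g^2 - g - 20) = (g - 2)*(g + 4)*(g - 5)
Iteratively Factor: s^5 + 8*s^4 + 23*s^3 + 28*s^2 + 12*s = (s + 1)*(s^4 + 7*s^3 + 16*s^2 + 12*s) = (s + 1)*(s + 2)*(s^3 + 5*s^2 + 6*s) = s*(s + 1)*(s + 2)*(s^2 + 5*s + 6) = s*(s + 1)*(s + 2)^2*(s + 3)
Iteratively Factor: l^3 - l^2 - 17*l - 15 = (l - 5)*(l^2 + 4*l + 3) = (l - 5)*(l + 3)*(l + 1)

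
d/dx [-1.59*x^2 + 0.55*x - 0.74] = 0.55 - 3.18*x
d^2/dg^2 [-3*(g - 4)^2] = -6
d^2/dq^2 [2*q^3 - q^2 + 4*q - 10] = 12*q - 2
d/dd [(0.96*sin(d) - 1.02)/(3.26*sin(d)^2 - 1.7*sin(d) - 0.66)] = (-3.1296*sin(d)^2 + 6.6504*sin(d) - 2.3676)*cos(d)/(10.6276*sin(d)^4 - 11.084*sin(d)^3 - 1.4132*sin(d)^2 + 2.244*sin(d) + 0.4356)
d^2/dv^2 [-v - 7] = 0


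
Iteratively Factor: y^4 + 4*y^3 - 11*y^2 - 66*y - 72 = (y + 2)*(y^3 + 2*y^2 - 15*y - 36) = (y + 2)*(y + 3)*(y^2 - y - 12) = (y + 2)*(y + 3)^2*(y - 4)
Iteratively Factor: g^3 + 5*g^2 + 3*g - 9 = (g + 3)*(g^2 + 2*g - 3) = (g - 1)*(g + 3)*(g + 3)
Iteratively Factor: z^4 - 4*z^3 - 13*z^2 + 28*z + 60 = (z + 2)*(z^3 - 6*z^2 - z + 30) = (z - 5)*(z + 2)*(z^2 - z - 6) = (z - 5)*(z - 3)*(z + 2)*(z + 2)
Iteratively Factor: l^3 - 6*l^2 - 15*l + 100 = (l + 4)*(l^2 - 10*l + 25) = (l - 5)*(l + 4)*(l - 5)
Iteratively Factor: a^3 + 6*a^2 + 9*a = (a)*(a^2 + 6*a + 9) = a*(a + 3)*(a + 3)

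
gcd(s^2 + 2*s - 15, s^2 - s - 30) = s + 5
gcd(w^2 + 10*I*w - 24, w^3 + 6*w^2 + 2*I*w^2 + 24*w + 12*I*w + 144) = w + 6*I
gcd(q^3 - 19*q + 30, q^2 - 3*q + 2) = q - 2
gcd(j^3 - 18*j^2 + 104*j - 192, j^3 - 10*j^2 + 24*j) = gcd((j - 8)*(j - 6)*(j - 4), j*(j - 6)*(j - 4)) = j^2 - 10*j + 24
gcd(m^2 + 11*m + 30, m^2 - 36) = m + 6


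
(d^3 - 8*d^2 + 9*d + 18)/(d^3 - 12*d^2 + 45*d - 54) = (d + 1)/(d - 3)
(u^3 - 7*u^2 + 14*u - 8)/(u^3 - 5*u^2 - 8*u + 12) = (u^2 - 6*u + 8)/(u^2 - 4*u - 12)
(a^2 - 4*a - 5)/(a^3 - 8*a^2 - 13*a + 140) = (a + 1)/(a^2 - 3*a - 28)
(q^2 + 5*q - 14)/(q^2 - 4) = (q + 7)/(q + 2)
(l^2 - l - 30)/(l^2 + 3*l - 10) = (l - 6)/(l - 2)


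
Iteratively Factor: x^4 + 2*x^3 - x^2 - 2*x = (x + 2)*(x^3 - x) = (x - 1)*(x + 2)*(x^2 + x) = (x - 1)*(x + 1)*(x + 2)*(x)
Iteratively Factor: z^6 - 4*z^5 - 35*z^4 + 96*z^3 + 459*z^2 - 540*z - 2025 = (z + 3)*(z^5 - 7*z^4 - 14*z^3 + 138*z^2 + 45*z - 675) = (z - 5)*(z + 3)*(z^4 - 2*z^3 - 24*z^2 + 18*z + 135) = (z - 5)*(z + 3)^2*(z^3 - 5*z^2 - 9*z + 45) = (z - 5)^2*(z + 3)^2*(z^2 - 9) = (z - 5)^2*(z + 3)^3*(z - 3)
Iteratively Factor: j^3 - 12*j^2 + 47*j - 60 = (j - 5)*(j^2 - 7*j + 12) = (j - 5)*(j - 4)*(j - 3)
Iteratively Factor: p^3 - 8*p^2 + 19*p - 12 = (p - 4)*(p^2 - 4*p + 3) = (p - 4)*(p - 3)*(p - 1)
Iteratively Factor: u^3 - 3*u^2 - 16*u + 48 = (u - 4)*(u^2 + u - 12) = (u - 4)*(u - 3)*(u + 4)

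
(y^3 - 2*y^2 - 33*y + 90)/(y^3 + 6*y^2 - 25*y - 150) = (y - 3)/(y + 5)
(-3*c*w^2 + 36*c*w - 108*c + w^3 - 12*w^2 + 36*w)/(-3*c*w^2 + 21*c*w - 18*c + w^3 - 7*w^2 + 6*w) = (w - 6)/(w - 1)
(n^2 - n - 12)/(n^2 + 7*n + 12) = (n - 4)/(n + 4)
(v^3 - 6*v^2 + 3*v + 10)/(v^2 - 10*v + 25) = (v^2 - v - 2)/(v - 5)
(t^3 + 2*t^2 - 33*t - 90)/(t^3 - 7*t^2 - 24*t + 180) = (t + 3)/(t - 6)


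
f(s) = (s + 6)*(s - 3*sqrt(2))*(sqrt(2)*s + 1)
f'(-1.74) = -33.53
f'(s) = sqrt(2)*(s + 6)*(s - 3*sqrt(2)) + (s + 6)*(sqrt(2)*s + 1) + (s - 3*sqrt(2))*(sqrt(2)*s + 1)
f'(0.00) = -34.24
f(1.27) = -60.43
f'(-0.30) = -35.95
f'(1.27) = -18.55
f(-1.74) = 37.23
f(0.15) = -30.51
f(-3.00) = 70.46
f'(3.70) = 49.63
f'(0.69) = -27.41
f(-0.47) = -8.74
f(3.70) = -32.81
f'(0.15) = -33.10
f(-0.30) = -14.91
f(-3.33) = 75.00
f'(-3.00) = -16.97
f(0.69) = -46.96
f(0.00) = -25.46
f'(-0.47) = -36.58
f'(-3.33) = -10.41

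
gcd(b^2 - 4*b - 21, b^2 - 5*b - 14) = b - 7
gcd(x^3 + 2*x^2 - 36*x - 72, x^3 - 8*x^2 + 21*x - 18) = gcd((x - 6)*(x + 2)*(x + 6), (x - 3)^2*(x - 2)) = 1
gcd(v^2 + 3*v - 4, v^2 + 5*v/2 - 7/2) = v - 1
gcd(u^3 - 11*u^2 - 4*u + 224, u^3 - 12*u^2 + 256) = u^2 - 4*u - 32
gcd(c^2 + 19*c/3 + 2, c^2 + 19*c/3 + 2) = c^2 + 19*c/3 + 2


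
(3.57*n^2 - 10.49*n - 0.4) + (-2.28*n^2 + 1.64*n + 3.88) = 1.29*n^2 - 8.85*n + 3.48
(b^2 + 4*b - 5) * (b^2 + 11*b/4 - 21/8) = b^4 + 27*b^3/4 + 27*b^2/8 - 97*b/4 + 105/8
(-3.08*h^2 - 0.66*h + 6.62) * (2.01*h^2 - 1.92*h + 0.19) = -6.1908*h^4 + 4.587*h^3 + 13.9882*h^2 - 12.8358*h + 1.2578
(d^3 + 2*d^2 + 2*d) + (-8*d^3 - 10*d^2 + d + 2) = -7*d^3 - 8*d^2 + 3*d + 2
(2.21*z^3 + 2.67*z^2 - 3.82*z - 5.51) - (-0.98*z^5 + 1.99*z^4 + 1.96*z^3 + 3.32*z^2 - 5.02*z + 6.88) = 0.98*z^5 - 1.99*z^4 + 0.25*z^3 - 0.65*z^2 + 1.2*z - 12.39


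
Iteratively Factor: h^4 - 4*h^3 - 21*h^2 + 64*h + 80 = (h - 4)*(h^3 - 21*h - 20) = (h - 5)*(h - 4)*(h^2 + 5*h + 4) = (h - 5)*(h - 4)*(h + 1)*(h + 4)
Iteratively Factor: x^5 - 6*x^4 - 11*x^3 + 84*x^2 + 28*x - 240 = (x - 2)*(x^4 - 4*x^3 - 19*x^2 + 46*x + 120) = (x - 4)*(x - 2)*(x^3 - 19*x - 30) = (x - 4)*(x - 2)*(x + 2)*(x^2 - 2*x - 15) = (x - 5)*(x - 4)*(x - 2)*(x + 2)*(x + 3)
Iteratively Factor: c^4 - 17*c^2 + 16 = (c - 1)*(c^3 + c^2 - 16*c - 16) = (c - 1)*(c + 1)*(c^2 - 16) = (c - 1)*(c + 1)*(c + 4)*(c - 4)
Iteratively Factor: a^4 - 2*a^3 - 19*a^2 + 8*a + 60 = (a - 5)*(a^3 + 3*a^2 - 4*a - 12) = (a - 5)*(a + 3)*(a^2 - 4) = (a - 5)*(a - 2)*(a + 3)*(a + 2)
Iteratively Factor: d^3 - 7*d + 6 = (d + 3)*(d^2 - 3*d + 2) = (d - 1)*(d + 3)*(d - 2)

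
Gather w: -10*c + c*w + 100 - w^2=c*w - 10*c - w^2 + 100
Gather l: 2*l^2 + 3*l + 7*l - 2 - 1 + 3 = 2*l^2 + 10*l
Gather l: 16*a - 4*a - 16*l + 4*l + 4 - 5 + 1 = 12*a - 12*l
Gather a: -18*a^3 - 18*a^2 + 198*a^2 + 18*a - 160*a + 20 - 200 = -18*a^3 + 180*a^2 - 142*a - 180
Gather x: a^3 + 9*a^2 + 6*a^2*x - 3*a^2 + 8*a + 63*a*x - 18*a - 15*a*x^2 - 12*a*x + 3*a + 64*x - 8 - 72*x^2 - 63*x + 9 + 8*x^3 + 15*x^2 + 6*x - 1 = a^3 + 6*a^2 - 7*a + 8*x^3 + x^2*(-15*a - 57) + x*(6*a^2 + 51*a + 7)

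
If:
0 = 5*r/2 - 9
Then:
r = 18/5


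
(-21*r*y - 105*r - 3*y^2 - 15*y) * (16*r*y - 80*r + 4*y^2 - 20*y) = -336*r^2*y^2 + 8400*r^2 - 132*r*y^3 + 3300*r*y - 12*y^4 + 300*y^2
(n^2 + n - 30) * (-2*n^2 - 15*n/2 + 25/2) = -2*n^4 - 19*n^3/2 + 65*n^2 + 475*n/2 - 375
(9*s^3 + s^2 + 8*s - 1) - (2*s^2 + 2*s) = 9*s^3 - s^2 + 6*s - 1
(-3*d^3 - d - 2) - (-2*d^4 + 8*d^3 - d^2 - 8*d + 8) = 2*d^4 - 11*d^3 + d^2 + 7*d - 10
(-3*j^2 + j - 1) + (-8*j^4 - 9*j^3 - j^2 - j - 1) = -8*j^4 - 9*j^3 - 4*j^2 - 2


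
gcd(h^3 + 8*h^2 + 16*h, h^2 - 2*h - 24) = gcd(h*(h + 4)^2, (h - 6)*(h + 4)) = h + 4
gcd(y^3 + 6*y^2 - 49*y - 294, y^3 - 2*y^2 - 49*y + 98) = y^2 - 49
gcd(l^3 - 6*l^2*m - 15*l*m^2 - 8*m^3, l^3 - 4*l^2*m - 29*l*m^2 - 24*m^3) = l^2 - 7*l*m - 8*m^2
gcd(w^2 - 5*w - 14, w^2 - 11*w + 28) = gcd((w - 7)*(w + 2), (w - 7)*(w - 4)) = w - 7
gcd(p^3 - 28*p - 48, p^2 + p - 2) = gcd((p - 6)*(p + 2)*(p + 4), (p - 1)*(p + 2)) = p + 2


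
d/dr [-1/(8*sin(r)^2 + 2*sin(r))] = (8/tan(r) + cos(r)/sin(r)^2)/(2*(4*sin(r) + 1)^2)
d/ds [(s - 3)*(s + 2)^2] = (s + 2)*(3*s - 4)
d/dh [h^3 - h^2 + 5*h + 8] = 3*h^2 - 2*h + 5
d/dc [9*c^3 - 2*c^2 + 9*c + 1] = 27*c^2 - 4*c + 9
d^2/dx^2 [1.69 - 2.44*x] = 0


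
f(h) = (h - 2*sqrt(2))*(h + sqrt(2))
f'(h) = 2*h - sqrt(2)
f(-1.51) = 0.42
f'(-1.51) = -4.43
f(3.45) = 3.02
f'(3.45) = 5.49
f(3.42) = 2.86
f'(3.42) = 5.43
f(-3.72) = 15.10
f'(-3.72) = -8.85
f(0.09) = -4.12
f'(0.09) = -1.23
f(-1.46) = 0.20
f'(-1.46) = -4.33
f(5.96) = 23.09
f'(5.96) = 10.51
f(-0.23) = -3.62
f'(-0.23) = -1.87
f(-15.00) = 242.21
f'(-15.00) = -31.41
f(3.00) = 0.76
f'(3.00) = 4.59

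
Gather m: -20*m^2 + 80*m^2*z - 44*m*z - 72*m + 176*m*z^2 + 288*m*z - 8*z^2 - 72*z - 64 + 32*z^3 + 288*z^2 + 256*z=m^2*(80*z - 20) + m*(176*z^2 + 244*z - 72) + 32*z^3 + 280*z^2 + 184*z - 64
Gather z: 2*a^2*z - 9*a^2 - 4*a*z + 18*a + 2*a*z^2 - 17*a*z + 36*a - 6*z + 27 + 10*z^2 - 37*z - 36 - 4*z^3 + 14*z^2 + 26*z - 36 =-9*a^2 + 54*a - 4*z^3 + z^2*(2*a + 24) + z*(2*a^2 - 21*a - 17) - 45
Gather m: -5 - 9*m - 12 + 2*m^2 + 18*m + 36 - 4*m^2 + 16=-2*m^2 + 9*m + 35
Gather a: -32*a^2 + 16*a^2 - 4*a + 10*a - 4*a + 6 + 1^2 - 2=-16*a^2 + 2*a + 5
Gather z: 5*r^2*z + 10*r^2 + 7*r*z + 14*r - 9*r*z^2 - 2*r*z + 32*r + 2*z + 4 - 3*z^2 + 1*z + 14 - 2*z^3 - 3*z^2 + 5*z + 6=10*r^2 + 46*r - 2*z^3 + z^2*(-9*r - 6) + z*(5*r^2 + 5*r + 8) + 24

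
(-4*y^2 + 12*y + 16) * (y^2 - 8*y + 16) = -4*y^4 + 44*y^3 - 144*y^2 + 64*y + 256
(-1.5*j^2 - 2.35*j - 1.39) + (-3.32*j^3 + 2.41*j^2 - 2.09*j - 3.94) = -3.32*j^3 + 0.91*j^2 - 4.44*j - 5.33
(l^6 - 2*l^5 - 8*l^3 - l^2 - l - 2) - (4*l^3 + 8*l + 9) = l^6 - 2*l^5 - 12*l^3 - l^2 - 9*l - 11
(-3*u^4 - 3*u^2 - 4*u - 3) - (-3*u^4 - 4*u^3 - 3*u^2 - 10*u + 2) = 4*u^3 + 6*u - 5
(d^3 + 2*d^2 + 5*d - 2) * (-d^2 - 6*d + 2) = -d^5 - 8*d^4 - 15*d^3 - 24*d^2 + 22*d - 4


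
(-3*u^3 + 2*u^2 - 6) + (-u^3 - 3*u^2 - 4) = -4*u^3 - u^2 - 10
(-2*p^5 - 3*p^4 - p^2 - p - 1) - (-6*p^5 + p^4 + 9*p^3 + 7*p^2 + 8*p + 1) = 4*p^5 - 4*p^4 - 9*p^3 - 8*p^2 - 9*p - 2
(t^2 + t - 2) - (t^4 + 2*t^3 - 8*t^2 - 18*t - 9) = -t^4 - 2*t^3 + 9*t^2 + 19*t + 7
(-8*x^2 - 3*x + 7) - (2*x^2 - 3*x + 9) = -10*x^2 - 2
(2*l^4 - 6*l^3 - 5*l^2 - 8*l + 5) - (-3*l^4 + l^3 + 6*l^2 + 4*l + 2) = 5*l^4 - 7*l^3 - 11*l^2 - 12*l + 3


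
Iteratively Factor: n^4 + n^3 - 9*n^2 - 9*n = (n + 3)*(n^3 - 2*n^2 - 3*n) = (n + 1)*(n + 3)*(n^2 - 3*n) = (n - 3)*(n + 1)*(n + 3)*(n)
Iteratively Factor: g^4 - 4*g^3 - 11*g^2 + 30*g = (g - 5)*(g^3 + g^2 - 6*g) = (g - 5)*(g + 3)*(g^2 - 2*g) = (g - 5)*(g - 2)*(g + 3)*(g)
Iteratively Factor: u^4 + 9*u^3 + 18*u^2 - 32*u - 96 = (u + 3)*(u^3 + 6*u^2 - 32) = (u + 3)*(u + 4)*(u^2 + 2*u - 8) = (u - 2)*(u + 3)*(u + 4)*(u + 4)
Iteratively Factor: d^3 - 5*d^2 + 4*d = (d)*(d^2 - 5*d + 4) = d*(d - 4)*(d - 1)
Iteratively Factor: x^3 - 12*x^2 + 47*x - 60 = (x - 3)*(x^2 - 9*x + 20) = (x - 5)*(x - 3)*(x - 4)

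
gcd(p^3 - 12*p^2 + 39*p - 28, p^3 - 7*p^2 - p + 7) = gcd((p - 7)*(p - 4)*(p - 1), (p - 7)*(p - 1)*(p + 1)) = p^2 - 8*p + 7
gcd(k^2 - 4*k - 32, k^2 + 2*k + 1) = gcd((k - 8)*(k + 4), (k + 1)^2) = 1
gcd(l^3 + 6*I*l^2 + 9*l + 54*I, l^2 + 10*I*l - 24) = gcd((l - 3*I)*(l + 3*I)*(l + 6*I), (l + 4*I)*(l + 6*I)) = l + 6*I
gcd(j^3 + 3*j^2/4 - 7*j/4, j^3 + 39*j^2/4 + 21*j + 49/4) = j + 7/4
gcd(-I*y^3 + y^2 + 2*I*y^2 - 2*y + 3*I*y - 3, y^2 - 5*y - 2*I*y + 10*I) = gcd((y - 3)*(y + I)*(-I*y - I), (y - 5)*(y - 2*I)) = 1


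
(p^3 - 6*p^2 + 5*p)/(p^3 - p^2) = (p - 5)/p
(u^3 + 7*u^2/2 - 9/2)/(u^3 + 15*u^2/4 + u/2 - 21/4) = 2*(2*u + 3)/(4*u + 7)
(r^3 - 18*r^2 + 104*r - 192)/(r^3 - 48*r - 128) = (r^2 - 10*r + 24)/(r^2 + 8*r + 16)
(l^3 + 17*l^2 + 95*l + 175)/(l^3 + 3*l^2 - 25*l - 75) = (l^2 + 12*l + 35)/(l^2 - 2*l - 15)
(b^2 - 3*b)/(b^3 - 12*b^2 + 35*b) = (b - 3)/(b^2 - 12*b + 35)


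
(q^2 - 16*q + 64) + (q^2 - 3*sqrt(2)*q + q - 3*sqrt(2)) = 2*q^2 - 15*q - 3*sqrt(2)*q - 3*sqrt(2) + 64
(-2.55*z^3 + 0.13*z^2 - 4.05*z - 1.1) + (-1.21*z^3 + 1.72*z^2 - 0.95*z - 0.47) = -3.76*z^3 + 1.85*z^2 - 5.0*z - 1.57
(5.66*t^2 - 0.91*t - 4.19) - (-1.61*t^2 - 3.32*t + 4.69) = 7.27*t^2 + 2.41*t - 8.88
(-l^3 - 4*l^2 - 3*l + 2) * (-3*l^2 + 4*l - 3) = 3*l^5 + 8*l^4 - 4*l^3 - 6*l^2 + 17*l - 6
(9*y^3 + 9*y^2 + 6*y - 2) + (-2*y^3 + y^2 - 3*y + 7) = 7*y^3 + 10*y^2 + 3*y + 5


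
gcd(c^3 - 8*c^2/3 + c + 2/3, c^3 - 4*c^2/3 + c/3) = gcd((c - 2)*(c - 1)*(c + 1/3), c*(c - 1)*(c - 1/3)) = c - 1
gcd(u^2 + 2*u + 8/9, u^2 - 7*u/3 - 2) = u + 2/3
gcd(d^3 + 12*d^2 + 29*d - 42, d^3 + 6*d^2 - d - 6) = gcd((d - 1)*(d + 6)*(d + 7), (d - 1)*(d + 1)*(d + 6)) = d^2 + 5*d - 6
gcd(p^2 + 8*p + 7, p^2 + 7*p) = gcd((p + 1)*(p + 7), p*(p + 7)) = p + 7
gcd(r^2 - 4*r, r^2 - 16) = r - 4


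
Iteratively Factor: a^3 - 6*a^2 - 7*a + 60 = (a + 3)*(a^2 - 9*a + 20) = (a - 4)*(a + 3)*(a - 5)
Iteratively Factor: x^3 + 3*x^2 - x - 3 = (x - 1)*(x^2 + 4*x + 3) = (x - 1)*(x + 1)*(x + 3)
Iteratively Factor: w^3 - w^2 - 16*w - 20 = (w + 2)*(w^2 - 3*w - 10) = (w - 5)*(w + 2)*(w + 2)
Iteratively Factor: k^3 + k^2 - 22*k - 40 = (k + 2)*(k^2 - k - 20) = (k - 5)*(k + 2)*(k + 4)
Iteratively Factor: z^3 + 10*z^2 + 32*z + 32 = (z + 4)*(z^2 + 6*z + 8) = (z + 4)^2*(z + 2)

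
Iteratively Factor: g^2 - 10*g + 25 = (g - 5)*(g - 5)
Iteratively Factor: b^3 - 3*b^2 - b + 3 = (b - 3)*(b^2 - 1) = (b - 3)*(b - 1)*(b + 1)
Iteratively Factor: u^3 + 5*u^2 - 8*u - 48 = (u - 3)*(u^2 + 8*u + 16) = (u - 3)*(u + 4)*(u + 4)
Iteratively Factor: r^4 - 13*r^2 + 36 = (r + 2)*(r^3 - 2*r^2 - 9*r + 18) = (r + 2)*(r + 3)*(r^2 - 5*r + 6) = (r - 3)*(r + 2)*(r + 3)*(r - 2)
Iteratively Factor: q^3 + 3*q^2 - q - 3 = (q + 1)*(q^2 + 2*q - 3) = (q - 1)*(q + 1)*(q + 3)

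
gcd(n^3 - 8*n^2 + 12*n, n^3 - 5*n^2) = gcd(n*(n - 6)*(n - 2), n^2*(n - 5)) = n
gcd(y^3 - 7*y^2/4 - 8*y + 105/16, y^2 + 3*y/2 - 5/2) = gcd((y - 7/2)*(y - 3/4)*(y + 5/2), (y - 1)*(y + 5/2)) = y + 5/2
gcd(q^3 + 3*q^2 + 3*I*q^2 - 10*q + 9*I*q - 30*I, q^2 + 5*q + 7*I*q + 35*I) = q + 5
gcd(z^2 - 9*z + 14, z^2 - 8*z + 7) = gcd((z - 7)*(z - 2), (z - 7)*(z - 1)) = z - 7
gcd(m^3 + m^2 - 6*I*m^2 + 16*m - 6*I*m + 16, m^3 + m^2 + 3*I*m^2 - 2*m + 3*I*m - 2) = m^2 + m*(1 + 2*I) + 2*I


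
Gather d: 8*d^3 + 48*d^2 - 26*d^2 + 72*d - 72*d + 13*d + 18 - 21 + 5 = 8*d^3 + 22*d^2 + 13*d + 2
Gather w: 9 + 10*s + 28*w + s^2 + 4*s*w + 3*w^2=s^2 + 10*s + 3*w^2 + w*(4*s + 28) + 9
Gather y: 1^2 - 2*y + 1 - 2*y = 2 - 4*y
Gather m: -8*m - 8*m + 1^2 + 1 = 2 - 16*m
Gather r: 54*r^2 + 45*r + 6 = 54*r^2 + 45*r + 6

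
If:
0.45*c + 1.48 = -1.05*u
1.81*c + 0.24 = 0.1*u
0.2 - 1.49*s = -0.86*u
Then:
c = -0.21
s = -0.63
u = -1.32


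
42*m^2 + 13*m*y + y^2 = (6*m + y)*(7*m + y)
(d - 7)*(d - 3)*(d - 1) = d^3 - 11*d^2 + 31*d - 21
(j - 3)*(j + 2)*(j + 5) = j^3 + 4*j^2 - 11*j - 30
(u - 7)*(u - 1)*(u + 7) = u^3 - u^2 - 49*u + 49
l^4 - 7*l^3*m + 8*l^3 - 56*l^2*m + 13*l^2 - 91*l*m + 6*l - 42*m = (l + 1)^2*(l + 6)*(l - 7*m)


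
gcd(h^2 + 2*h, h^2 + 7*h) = h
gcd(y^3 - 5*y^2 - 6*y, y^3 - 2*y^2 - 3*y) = y^2 + y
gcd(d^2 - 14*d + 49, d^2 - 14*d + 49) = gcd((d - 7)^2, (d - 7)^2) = d^2 - 14*d + 49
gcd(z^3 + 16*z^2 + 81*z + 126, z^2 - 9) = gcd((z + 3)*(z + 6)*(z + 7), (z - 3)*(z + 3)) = z + 3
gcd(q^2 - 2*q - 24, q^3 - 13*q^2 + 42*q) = q - 6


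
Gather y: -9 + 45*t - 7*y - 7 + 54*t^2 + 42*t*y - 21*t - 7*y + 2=54*t^2 + 24*t + y*(42*t - 14) - 14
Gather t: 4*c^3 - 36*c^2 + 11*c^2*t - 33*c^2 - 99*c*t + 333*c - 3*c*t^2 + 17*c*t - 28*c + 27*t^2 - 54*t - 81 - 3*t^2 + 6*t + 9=4*c^3 - 69*c^2 + 305*c + t^2*(24 - 3*c) + t*(11*c^2 - 82*c - 48) - 72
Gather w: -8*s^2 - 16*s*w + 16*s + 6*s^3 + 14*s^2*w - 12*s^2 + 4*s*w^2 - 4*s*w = 6*s^3 - 20*s^2 + 4*s*w^2 + 16*s + w*(14*s^2 - 20*s)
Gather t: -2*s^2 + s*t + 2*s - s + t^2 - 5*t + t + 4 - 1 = -2*s^2 + s + t^2 + t*(s - 4) + 3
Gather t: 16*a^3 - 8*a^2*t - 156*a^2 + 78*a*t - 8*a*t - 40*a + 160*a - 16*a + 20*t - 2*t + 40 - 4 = 16*a^3 - 156*a^2 + 104*a + t*(-8*a^2 + 70*a + 18) + 36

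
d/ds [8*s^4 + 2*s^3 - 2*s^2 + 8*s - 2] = 32*s^3 + 6*s^2 - 4*s + 8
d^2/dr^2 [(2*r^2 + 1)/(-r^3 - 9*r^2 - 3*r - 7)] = 4*(-r^6 + 6*r^4 + 40*r^3 + 63*r^2 - 30*r - 22)/(r^9 + 27*r^8 + 252*r^7 + 912*r^6 + 1134*r^5 + 2070*r^4 + 1308*r^3 + 1512*r^2 + 441*r + 343)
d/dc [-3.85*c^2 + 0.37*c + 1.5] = 0.37 - 7.7*c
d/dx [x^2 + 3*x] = 2*x + 3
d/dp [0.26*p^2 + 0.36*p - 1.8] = 0.52*p + 0.36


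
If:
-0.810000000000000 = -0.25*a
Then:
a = 3.24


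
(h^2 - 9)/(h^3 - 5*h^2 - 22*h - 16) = (9 - h^2)/(-h^3 + 5*h^2 + 22*h + 16)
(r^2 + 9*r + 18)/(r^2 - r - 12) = (r + 6)/(r - 4)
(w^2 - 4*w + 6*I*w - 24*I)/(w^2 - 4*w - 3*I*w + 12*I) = (w + 6*I)/(w - 3*I)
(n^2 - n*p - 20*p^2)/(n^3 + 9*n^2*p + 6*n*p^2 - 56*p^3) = (-n + 5*p)/(-n^2 - 5*n*p + 14*p^2)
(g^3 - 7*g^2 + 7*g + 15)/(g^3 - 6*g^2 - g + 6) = (g^2 - 8*g + 15)/(g^2 - 7*g + 6)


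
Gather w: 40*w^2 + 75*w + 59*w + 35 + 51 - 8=40*w^2 + 134*w + 78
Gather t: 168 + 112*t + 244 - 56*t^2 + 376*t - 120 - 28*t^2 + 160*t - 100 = -84*t^2 + 648*t + 192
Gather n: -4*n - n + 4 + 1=5 - 5*n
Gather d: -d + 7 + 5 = 12 - d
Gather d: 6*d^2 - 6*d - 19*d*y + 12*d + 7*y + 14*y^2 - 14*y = 6*d^2 + d*(6 - 19*y) + 14*y^2 - 7*y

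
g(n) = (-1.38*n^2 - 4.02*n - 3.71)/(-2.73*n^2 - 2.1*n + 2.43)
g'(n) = (-2.76*n - 4.02)/(-2.73*n^2 - 2.1*n + 2.43) + (5.46*n + 2.1)*(-1.38*n^2 - 4.02*n - 3.71)/(-2.73*n^2 - 2.1*n + 2.43)^2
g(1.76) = 1.55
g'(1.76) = -0.95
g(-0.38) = -0.84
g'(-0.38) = -1.06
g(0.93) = 4.59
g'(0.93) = -13.98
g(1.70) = 1.61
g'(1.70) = -1.06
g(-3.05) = 0.26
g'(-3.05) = -0.04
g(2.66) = 1.08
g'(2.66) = -0.29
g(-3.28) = 0.27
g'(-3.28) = -0.04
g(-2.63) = 0.25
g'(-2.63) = -0.02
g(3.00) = 0.99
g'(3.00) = -0.21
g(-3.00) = 0.26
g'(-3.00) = -0.04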